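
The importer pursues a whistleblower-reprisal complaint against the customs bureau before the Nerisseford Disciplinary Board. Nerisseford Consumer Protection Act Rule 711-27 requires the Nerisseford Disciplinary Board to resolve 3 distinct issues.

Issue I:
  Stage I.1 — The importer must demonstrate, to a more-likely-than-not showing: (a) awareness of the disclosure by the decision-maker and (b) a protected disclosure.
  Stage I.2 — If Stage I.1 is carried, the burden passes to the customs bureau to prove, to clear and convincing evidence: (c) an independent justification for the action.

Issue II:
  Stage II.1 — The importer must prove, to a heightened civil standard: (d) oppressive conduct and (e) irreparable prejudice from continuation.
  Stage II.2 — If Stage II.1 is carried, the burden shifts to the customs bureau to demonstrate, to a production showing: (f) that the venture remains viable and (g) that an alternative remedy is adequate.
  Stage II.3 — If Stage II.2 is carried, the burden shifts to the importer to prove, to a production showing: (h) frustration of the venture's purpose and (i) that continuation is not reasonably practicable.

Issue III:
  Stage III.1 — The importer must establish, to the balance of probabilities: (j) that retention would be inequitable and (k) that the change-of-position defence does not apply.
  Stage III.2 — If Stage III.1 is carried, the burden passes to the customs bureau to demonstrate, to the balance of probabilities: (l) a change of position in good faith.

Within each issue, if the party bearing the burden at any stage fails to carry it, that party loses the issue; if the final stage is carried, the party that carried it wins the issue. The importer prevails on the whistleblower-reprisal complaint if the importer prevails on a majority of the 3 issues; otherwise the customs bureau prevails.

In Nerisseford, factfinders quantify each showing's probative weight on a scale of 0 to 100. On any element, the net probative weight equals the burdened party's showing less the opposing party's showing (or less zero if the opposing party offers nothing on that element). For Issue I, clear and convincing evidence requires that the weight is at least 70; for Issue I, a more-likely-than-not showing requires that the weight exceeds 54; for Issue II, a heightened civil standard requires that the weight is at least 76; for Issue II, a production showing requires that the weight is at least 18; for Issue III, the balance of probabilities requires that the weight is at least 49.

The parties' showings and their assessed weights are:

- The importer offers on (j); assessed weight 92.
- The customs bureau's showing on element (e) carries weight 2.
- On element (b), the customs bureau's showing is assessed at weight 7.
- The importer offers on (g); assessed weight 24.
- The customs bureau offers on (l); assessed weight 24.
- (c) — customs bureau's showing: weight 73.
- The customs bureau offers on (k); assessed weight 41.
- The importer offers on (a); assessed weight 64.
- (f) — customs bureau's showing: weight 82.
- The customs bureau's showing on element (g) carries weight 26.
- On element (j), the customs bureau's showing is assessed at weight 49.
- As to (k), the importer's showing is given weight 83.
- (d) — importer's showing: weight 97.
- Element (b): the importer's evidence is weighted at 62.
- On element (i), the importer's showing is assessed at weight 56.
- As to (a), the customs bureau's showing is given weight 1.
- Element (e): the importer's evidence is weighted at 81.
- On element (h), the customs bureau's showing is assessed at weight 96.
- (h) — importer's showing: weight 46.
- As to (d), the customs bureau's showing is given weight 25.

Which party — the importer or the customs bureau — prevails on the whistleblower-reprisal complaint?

customs bureau

— Issue I —
Stage I.1 — burden on importer; standard: a more-likely-than-not showing (weight exceeds 54).
    (a): 64 − 1 = 63 > 54 [met]
    (b): 62 − 7 = 55 > 54 [met]
  All elements met. The burden passes to the customs bureau.
Stage I.2 — burden on customs bureau; standard: clear and convincing evidence (weight is at least 70).
    (c): 73 ≥ 70 [met]
  Stage I.2 carried; the final stage is satisfied.
With every stage satisfied, the customs bureau prevails on this issue.
— Issue II —
Stage II.1 (importer, a heightened civil standard, weight is at least 76): (d) net 97−25=72 < 76 — fails; (e) net 81−2=79 ≥ 76 — meets.
  Stage II.1 not carried; the importer fails its burden.
The customs bureau prevails on this issue.
— Issue III —
Stage III.1 — burden on importer; standard: the balance of probabilities (weight is at least 49).
    (j): 92 − 49 = 43 < 49 [not met]
    (k): 83 − 41 = 42 < 49 [not met]
  Not every element is met, so the importer fails to carry Stage III.1.
The customs bureau prevails on this issue.
Per-issue: Issue I → customs bureau; Issue II → customs bureau; Issue III → customs bureau. The importer must prevail on a majority of issues; overall, the customs bureau prevails.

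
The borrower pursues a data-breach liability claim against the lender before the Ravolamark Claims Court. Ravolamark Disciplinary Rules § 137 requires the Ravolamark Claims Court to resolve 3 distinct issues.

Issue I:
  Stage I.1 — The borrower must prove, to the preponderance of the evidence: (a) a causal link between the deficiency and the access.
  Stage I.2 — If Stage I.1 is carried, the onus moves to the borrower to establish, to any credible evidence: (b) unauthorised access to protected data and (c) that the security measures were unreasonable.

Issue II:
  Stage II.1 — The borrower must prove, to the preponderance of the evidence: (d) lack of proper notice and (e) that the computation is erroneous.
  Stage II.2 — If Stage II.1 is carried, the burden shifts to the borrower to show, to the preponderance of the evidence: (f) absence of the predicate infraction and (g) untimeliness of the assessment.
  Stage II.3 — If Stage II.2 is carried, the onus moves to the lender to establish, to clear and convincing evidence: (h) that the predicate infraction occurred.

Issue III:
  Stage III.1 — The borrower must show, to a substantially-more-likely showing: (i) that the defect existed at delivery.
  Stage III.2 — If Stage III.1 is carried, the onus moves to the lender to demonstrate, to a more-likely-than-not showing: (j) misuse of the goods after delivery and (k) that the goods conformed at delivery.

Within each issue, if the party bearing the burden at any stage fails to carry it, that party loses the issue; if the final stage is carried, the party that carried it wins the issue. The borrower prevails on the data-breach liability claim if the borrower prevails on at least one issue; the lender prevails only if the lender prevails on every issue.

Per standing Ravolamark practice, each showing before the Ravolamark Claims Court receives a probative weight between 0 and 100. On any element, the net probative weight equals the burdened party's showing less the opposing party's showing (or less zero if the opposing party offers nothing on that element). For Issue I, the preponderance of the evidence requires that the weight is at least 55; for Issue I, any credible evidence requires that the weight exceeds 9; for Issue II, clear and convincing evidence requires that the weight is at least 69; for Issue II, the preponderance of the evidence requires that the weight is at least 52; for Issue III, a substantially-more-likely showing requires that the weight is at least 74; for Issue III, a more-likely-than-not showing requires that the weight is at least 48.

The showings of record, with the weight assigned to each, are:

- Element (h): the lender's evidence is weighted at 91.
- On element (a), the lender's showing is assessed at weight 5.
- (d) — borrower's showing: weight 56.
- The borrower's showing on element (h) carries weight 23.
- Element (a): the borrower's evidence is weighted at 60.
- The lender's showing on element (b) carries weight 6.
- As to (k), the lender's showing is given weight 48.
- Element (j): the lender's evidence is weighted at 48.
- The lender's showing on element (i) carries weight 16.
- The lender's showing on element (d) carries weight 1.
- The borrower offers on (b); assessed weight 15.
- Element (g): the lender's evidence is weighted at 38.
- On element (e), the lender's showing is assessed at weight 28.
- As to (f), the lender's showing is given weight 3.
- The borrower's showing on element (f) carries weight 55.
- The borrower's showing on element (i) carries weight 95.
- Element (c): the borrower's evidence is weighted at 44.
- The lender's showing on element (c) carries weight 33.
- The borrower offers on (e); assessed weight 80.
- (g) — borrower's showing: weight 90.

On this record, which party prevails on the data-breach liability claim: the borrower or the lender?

— Issue I —
Stage I.1 — burden on borrower; standard: the preponderance of the evidence (weight is at least 55).
    (a): 60 − 5 = 55 ≥ 55 [met]
  Stage I.1 carried; the burden remains with the borrower.
Stage I.2 — burden on borrower; standard: any credible evidence (weight exceeds 9).
    (b): 15 − 6 = 9 ≤ 9 [not met]
    (c): 44 − 33 = 11 > 9 [met]
  Stage I.2 not carried; the borrower fails its burden.
The analysis ends at Stage I.2; the lender prevails on this issue.
— Issue II —
Stage II.1 (borrower, the preponderance of the evidence, weight is at least 52): (d) net 56−1=55 ≥ 52 — meets; (e) net 80−28=52 ≥ 52 — meets.
  Stage II.1 carried; the burden remains with the borrower.
Stage II.2 (borrower, the preponderance of the evidence, weight is at least 52): (f) net 55−3=52 ≥ 52 — meets; (g) net 90−38=52 ≥ 52 — meets.
  All elements met. The burden passes to the lender.
Stage II.3 (lender, clear and convincing evidence, weight is at least 69): (h) net 91−23=68 < 69 — fails.
  Not every element is met, so the lender fails to carry Stage II.3.
The borrower prevails on this issue.
— Issue III —
Stage III.1 (borrower, a substantially-more-likely showing, weight is at least 74): (i) net 95−16=79 ≥ 74 — meets.
  Stage III.1 is satisfied; the onus moves to the lender.
Stage III.2 (lender, a more-likely-than-not showing, weight is at least 48): (j) 48 ≥ 48 — meets; (k) 48 ≥ 48 — meets.
  All elements met at the final stage.
Every stage carried; the lender prevails on this issue.
Per-issue: Issue I → lender; Issue II → borrower; Issue III → lender. The borrower must prevail on at least one issue; overall, the borrower prevails.

borrower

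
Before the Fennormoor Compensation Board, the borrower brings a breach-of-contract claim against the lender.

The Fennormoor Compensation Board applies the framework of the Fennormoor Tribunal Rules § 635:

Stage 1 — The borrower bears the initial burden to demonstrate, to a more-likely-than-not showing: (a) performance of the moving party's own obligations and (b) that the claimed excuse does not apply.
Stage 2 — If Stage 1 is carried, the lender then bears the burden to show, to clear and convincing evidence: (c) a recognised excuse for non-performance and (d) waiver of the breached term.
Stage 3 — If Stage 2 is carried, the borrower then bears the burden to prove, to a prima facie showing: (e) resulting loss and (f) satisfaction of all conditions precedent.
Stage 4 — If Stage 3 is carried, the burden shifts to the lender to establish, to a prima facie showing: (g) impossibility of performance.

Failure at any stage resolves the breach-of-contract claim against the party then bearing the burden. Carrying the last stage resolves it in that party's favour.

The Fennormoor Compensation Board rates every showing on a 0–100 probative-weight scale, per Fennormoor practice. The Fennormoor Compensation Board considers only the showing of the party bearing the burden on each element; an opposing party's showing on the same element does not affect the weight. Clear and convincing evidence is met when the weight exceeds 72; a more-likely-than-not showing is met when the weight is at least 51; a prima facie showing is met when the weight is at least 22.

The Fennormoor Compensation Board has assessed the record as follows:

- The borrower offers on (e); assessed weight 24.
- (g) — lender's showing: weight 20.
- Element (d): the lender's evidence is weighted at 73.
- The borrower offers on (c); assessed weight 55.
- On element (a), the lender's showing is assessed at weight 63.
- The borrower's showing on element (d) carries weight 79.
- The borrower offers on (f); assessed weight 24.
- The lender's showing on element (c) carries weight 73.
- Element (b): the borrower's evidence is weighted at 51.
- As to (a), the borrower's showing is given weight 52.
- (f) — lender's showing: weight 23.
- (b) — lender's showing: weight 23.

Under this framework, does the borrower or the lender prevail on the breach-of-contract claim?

borrower

Stage 1 — burden on borrower; standard: a more-likely-than-not showing (weight is at least 51).
    (a): 52 (lender's 63 disregarded) ≥ 51 [met]
    (b): 51 (lender's 23 disregarded) ≥ 51 [met]
  Stage 1 is satisfied; the onus moves to the lender.
Stage 2 — burden on lender; standard: clear and convincing evidence (weight exceeds 72).
    (c): 73 (borrower's 55 disregarded) > 72 [met]
    (d): 73 (borrower's 79 disregarded) > 72 [met]
  Stage 2 carried; the burden shifts to the borrower.
Stage 3 — burden on borrower; standard: a prima facie showing (weight is at least 22).
    (e): 24 ≥ 22 [met]
    (f): 24 (lender's 23 disregarded) ≥ 22 [met]
  Stage 3 carried; the burden shifts to the lender.
Stage 4 — burden on lender; standard: a prima facie showing (weight is at least 22).
    (g): 20 < 22 [not met]
  Not every element is met, so the lender fails to carry Stage 4.
The analysis ends at Stage 4; the borrower prevails.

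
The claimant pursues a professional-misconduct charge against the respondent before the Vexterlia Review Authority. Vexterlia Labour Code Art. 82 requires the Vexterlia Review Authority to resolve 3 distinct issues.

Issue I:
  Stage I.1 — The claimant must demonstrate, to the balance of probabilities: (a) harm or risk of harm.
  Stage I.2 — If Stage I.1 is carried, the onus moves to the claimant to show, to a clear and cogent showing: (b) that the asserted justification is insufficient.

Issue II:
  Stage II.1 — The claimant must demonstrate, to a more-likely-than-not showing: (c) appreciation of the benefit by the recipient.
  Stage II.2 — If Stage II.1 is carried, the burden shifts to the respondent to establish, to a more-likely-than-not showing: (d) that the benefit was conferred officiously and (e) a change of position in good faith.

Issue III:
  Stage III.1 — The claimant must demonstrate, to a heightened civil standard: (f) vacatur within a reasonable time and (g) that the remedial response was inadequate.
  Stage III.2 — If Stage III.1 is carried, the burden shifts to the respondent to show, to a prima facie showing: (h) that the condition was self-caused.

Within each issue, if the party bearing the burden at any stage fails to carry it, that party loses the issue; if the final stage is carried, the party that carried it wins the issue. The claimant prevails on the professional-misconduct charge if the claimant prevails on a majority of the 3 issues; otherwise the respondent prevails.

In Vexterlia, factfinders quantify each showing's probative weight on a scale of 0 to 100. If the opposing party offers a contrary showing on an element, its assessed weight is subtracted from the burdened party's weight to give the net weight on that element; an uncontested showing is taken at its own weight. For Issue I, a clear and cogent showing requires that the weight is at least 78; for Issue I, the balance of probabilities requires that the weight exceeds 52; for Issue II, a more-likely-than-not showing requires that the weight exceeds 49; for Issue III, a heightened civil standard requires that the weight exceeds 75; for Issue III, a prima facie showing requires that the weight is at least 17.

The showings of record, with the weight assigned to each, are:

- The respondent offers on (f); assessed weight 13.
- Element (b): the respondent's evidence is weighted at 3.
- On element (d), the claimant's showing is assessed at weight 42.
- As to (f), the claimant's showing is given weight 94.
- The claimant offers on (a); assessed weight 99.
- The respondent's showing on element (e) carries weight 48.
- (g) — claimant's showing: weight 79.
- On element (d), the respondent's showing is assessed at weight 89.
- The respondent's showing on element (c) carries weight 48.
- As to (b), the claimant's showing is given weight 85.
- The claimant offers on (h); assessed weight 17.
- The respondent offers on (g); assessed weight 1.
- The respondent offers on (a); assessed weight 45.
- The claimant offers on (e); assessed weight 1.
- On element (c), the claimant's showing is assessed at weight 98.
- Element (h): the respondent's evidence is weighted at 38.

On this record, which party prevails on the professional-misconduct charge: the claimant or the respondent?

— Issue I —
At Stage I.1 the claimant must meet the balance of probabilities (weight exceeds 52): on (a) the weight is 99 less the opposing 45 gives net 54, > 52, so (a) meets the standard.
  Stage I.1 is satisfied; the claimant continues to bear the burden.
At Stage I.2 the claimant must meet a clear and cogent showing (weight is at least 78): on (b) the weight is 85 less the opposing 3 gives net 82, which does reach 78, so (b) meets the standard.
  Stage I.2 carried; the final stage is satisfied.
Every stage carried; the claimant prevails on this issue.
— Issue II —
At Stage II.1 the claimant must meet a more-likely-than-not showing (weight exceeds 49): on (c) the weight is 98 less the opposing 48 gives net 50, which does exceed 49, so (c) meets the standard.
  All elements met. The burden passes to the respondent.
At Stage II.2 the respondent must meet a more-likely-than-not showing (weight exceeds 49): on (d) the weight is 89 less the opposing 42 gives net 47, which does not exceed 49, so (d) does not meet the standard; on (e) the weight is 48 less the opposing 1 gives net 47, which does not exceed 49, so (e) does not meet the standard.
  Not every element is met, so the respondent fails to carry Stage II.2.
The analysis ends at Stage II.2; the claimant prevails on this issue.
— Issue III —
Stage III.1 — burden on claimant; standard: a heightened civil standard (weight exceeds 75).
    (f): 94 − 13 = 81 > 75 [met]
    (g): 79 − 1 = 78 > 75 [met]
  Stage III.1 is satisfied; the onus moves to the respondent.
Stage III.2 — burden on respondent; standard: a prima facie showing (weight is at least 17).
    (h): 38 − 17 = 21 ≥ 17 [met]
  The respondent carries the last stage.
All stages carried — the respondent prevails on this issue.
Per-issue: Issue I → claimant; Issue II → claimant; Issue III → respondent. The claimant must prevail on a majority of issues; overall, the claimant prevails.

claimant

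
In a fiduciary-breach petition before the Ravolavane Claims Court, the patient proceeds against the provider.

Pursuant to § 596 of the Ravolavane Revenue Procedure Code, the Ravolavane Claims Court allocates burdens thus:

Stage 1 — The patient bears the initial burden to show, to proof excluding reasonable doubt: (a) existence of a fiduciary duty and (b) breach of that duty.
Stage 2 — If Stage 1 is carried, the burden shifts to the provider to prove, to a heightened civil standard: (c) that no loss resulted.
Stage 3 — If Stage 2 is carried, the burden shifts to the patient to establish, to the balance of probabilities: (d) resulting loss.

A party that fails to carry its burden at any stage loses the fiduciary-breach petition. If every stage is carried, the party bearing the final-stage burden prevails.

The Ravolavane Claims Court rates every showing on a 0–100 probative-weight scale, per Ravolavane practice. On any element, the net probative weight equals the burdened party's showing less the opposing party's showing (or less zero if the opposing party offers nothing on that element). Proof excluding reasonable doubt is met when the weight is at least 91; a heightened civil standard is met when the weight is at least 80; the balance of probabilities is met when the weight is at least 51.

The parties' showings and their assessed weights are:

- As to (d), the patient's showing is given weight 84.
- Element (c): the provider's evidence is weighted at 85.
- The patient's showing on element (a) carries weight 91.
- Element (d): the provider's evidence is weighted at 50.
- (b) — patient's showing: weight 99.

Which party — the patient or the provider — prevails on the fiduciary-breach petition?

provider

Stage 1 — burden on patient; standard: proof excluding reasonable doubt (weight is at least 91).
    (a): 91 ≥ 91 [met]
    (b): 99 ≥ 91 [met]
  Stage 1 is satisfied; the onus moves to the provider.
Stage 2 — burden on provider; standard: a heightened civil standard (weight is at least 80).
    (c): 85 ≥ 80 [met]
  All elements met. The burden passes to the patient.
Stage 3 — burden on patient; standard: the balance of probabilities (weight is at least 51).
    (d): 84 − 50 = 34 < 51 [not met]
  Stage 3 not carried; the patient fails its burden.
So the provider prevails.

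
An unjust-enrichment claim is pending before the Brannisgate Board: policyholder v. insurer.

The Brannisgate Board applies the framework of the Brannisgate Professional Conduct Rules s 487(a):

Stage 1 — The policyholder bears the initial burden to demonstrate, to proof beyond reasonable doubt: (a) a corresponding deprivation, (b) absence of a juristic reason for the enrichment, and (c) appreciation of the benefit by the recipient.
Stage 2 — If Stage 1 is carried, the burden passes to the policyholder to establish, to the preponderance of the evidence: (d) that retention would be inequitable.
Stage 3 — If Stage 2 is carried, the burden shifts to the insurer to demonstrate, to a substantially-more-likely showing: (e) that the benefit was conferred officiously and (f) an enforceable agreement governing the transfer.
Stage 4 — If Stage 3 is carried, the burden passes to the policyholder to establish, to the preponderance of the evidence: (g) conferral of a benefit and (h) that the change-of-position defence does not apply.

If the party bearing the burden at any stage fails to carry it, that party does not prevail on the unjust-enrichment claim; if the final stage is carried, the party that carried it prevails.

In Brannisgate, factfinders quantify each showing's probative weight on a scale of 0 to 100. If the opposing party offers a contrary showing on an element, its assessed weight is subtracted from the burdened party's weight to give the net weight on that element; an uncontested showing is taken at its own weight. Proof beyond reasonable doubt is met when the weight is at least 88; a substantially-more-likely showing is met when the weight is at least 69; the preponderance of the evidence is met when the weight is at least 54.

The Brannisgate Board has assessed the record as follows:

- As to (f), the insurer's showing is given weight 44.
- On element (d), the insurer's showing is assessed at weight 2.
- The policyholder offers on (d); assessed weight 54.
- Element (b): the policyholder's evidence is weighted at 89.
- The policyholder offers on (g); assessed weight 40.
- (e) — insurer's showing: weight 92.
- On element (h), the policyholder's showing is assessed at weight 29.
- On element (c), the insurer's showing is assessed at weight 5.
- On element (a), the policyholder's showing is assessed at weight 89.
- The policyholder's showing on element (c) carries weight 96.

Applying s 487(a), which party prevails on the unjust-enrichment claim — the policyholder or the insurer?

insurer

Stage 1 (policyholder, proof beyond reasonable doubt, weight is at least 88): (a) 89 ≥ 88 — meets; (b) 89 ≥ 88 — meets; (c) net 96−5=91 ≥ 88 — meets.
  Stage 1 carried; the burden remains with the policyholder.
Stage 2 (policyholder, the preponderance of the evidence, weight is at least 54): (d) net 54−2=52 < 54 — fails.
  Not every element is met, so the policyholder fails to carry Stage 2.
So the insurer prevails.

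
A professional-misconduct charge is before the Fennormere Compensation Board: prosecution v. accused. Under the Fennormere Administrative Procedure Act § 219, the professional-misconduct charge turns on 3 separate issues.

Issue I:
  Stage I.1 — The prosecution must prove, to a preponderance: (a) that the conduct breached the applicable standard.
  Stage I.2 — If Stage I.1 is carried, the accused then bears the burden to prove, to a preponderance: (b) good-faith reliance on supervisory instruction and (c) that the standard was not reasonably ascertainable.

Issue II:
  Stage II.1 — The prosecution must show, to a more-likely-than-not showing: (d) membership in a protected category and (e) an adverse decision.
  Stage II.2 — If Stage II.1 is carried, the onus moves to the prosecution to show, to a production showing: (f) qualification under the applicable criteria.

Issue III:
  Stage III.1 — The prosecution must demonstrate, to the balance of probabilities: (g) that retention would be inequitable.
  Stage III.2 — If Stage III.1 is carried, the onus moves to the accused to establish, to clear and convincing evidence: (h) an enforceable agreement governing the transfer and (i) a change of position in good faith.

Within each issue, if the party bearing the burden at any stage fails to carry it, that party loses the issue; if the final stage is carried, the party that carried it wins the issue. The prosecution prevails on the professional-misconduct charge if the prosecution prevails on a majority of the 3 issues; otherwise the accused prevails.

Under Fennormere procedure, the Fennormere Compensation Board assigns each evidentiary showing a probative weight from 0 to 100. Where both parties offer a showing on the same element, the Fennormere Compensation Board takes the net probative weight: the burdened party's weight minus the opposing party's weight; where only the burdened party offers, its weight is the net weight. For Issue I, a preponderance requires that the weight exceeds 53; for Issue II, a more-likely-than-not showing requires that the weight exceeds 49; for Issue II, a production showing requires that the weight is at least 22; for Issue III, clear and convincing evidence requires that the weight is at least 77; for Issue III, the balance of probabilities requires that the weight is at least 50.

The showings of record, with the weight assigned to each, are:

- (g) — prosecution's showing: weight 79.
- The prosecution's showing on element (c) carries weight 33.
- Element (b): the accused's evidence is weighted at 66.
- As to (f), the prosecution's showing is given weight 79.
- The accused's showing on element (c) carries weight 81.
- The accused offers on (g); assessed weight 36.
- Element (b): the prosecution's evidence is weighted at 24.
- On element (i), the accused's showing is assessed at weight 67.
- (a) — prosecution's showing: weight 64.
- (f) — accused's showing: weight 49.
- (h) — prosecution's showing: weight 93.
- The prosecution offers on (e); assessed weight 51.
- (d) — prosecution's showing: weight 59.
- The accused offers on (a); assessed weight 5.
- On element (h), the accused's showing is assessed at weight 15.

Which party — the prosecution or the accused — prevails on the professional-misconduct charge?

prosecution

— Issue I —
Stage I.1 — burden on prosecution; standard: a preponderance (weight exceeds 53).
    (a): 64 − 5 = 59 > 53 [met]
  Stage I.1 is satisfied; the onus moves to the accused.
Stage I.2 — burden on accused; standard: a preponderance (weight exceeds 53).
    (b): 66 − 24 = 42 ≤ 53 [not met]
    (c): 81 − 33 = 48 ≤ 53 [not met]
  Not every element is met, so the accused fails to carry Stage I.2.
The prosecution prevails on this issue.
— Issue II —
Stage II.1 (prosecution, a more-likely-than-not showing, weight exceeds 49): (d) 59 > 49 — meets; (e) 51 > 49 — meets.
  All elements met. The prosecution retains the burden for Stage II.2.
Stage II.2 (prosecution, a production showing, weight is at least 22): (f) net 79−49=30 ≥ 22 — meets.
  Stage II.2 carried; the final stage is satisfied.
With every stage satisfied, the prosecution prevails on this issue.
— Issue III —
At Stage III.1 the prosecution must meet the balance of probabilities (weight is at least 50): on (g) the weight is 79 less the opposing 36 gives net 43, which does not reach 50, so (g) does not meet the standard.
  Not every element is met, so the prosecution fails to carry Stage III.1.
The analysis ends at Stage III.1; the accused prevails on this issue.
Per-issue: Issue I → prosecution; Issue II → prosecution; Issue III → accused. The prosecution must prevail on a majority of issues; overall, the prosecution prevails.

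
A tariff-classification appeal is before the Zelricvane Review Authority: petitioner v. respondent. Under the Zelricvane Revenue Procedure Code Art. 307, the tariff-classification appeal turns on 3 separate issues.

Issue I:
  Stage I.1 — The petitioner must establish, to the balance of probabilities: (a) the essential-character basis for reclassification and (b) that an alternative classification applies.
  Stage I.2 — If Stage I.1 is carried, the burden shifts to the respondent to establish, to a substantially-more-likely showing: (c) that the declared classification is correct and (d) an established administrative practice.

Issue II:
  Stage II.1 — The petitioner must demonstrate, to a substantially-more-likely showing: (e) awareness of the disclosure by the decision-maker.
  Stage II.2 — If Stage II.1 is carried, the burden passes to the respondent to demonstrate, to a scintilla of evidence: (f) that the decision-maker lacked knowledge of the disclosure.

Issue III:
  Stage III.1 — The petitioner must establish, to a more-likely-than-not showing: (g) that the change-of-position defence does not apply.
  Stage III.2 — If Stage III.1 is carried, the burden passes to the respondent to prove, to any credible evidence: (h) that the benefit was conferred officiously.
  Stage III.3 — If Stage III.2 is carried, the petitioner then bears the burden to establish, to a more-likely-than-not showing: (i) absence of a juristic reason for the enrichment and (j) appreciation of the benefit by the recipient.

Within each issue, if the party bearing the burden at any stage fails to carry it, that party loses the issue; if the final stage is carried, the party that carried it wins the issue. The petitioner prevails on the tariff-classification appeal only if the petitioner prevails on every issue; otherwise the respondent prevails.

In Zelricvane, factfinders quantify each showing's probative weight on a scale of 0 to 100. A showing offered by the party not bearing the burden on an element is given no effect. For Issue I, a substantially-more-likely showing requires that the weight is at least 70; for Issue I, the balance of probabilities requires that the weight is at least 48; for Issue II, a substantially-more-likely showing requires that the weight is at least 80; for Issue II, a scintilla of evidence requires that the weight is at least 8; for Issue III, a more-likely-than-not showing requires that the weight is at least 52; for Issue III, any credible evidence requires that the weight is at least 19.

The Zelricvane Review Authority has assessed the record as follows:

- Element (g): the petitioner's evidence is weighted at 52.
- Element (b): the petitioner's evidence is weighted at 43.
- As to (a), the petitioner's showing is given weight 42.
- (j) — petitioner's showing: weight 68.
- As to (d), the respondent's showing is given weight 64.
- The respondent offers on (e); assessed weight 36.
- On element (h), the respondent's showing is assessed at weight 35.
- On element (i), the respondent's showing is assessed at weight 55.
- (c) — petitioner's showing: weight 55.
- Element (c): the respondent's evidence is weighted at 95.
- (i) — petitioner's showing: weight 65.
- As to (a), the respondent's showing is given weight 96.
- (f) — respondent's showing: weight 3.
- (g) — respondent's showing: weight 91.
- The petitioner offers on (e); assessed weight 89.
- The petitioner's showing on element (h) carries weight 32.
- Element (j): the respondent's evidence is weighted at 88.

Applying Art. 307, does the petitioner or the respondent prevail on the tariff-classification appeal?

— Issue I —
Stage I.1 — burden on petitioner; standard: the balance of probabilities (weight is at least 48).
    (a): 42 (respondent's 96 disregarded) < 48 [not met]
    (b): 43 < 48 [not met]
  The petitioner does not carry Stage I.1.
The respondent prevails on this issue.
— Issue II —
Stage II.1 — burden on petitioner; standard: a substantially-more-likely showing (weight is at least 80).
    (e): 89 (respondent's 36 disregarded) ≥ 80 [met]
  The petitioner carries Stage II.1; the respondent now bears the burden.
Stage II.2 — burden on respondent; standard: a scintilla of evidence (weight is at least 8).
    (f): 3 < 8 [not met]
  The respondent does not carry Stage II.2.
So the petitioner prevails on this issue.
— Issue III —
Stage III.1 (petitioner, a more-likely-than-not showing, weight is at least 52): (g) 52 (respondent's 91 disregarded) ≥ 52 — meets.
  The petitioner carries Stage III.1; the respondent now bears the burden.
Stage III.2 (respondent, any credible evidence, weight is at least 19): (h) 35 (petitioner's 32 disregarded) ≥ 19 — meets.
  The respondent carries Stage III.2; the petitioner now bears the burden.
Stage III.3 (petitioner, a more-likely-than-not showing, weight is at least 52): (i) 65 (respondent's 55 disregarded) ≥ 52 — meets; (j) 68 (respondent's 88 disregarded) ≥ 52 — meets.
  All elements met at the final stage.
With every stage satisfied, the petitioner prevails on this issue.
Per-issue: Issue I → respondent; Issue II → petitioner; Issue III → petitioner. The petitioner must prevail on every issue; overall, the respondent prevails.

respondent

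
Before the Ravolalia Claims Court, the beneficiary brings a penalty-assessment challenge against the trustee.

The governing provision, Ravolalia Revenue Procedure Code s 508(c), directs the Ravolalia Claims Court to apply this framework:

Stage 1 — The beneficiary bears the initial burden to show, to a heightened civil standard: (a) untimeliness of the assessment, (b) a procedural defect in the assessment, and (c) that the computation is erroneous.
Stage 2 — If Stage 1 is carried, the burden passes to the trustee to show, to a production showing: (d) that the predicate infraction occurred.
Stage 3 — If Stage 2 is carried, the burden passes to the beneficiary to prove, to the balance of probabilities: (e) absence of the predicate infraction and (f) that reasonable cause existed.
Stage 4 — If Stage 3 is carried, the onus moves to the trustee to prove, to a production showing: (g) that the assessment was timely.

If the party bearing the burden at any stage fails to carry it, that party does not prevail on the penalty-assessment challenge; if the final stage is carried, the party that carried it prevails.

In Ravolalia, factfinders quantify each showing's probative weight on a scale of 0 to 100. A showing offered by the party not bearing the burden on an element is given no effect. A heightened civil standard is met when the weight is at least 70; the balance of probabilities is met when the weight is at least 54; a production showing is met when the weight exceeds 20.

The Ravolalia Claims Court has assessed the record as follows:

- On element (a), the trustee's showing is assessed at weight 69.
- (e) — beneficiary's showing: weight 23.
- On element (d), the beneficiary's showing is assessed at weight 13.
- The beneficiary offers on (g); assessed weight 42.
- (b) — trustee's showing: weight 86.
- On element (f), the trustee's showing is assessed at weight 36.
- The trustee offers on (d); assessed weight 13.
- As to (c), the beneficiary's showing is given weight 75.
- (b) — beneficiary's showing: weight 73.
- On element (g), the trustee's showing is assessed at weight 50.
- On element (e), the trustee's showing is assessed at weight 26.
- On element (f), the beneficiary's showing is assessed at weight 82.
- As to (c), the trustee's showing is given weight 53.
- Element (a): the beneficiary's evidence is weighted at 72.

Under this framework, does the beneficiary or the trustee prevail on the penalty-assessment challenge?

Stage 1 — burden on beneficiary; standard: a heightened civil standard (weight is at least 70).
    (a): 72 (trustee's 69 disregarded) ≥ 70 [met]
    (b): 73 (trustee's 86 disregarded) ≥ 70 [met]
    (c): 75 (trustee's 53 disregarded) ≥ 70 [met]
  All elements met. The burden passes to the trustee.
Stage 2 — burden on trustee; standard: a production showing (weight exceeds 20).
    (d): 13 (beneficiary's 13 disregarded) ≤ 20 [not met]
  The trustee does not carry Stage 2.
The beneficiary prevails.

beneficiary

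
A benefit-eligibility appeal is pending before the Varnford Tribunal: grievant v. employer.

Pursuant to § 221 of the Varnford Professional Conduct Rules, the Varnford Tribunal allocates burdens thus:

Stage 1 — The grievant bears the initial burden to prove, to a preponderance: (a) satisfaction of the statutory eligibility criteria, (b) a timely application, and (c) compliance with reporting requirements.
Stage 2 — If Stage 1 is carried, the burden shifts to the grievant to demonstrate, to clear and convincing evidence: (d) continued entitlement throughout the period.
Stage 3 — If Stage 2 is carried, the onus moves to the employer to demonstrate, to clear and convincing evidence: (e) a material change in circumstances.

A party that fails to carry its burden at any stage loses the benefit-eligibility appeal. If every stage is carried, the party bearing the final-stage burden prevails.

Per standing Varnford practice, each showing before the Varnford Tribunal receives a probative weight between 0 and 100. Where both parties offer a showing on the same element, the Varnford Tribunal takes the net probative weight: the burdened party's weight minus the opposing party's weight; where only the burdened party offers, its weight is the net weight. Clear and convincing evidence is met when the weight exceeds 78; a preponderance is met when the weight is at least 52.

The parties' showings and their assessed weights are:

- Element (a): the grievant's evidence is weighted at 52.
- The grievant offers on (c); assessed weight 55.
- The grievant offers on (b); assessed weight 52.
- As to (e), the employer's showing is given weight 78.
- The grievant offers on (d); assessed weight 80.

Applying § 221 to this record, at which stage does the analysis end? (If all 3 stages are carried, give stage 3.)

Stage 1 — burden on grievant; standard: a preponderance (weight is at least 52).
    (a): 52 ≥ 52 [met]
    (b): 52 ≥ 52 [met]
    (c): 55 ≥ 52 [met]
  Stage 1 is satisfied; the grievant continues to bear the burden.
Stage 2 — burden on grievant; standard: clear and convincing evidence (weight exceeds 78).
    (d): 80 > 78 [met]
  Stage 2 is satisfied; the onus moves to the employer.
Stage 3 — burden on employer; standard: clear and convincing evidence (weight exceeds 78).
    (e): 78 ≤ 78 [not met]
  The employer does not carry Stage 3.
The analysis ends at Stage 3; the grievant prevails.

stage 3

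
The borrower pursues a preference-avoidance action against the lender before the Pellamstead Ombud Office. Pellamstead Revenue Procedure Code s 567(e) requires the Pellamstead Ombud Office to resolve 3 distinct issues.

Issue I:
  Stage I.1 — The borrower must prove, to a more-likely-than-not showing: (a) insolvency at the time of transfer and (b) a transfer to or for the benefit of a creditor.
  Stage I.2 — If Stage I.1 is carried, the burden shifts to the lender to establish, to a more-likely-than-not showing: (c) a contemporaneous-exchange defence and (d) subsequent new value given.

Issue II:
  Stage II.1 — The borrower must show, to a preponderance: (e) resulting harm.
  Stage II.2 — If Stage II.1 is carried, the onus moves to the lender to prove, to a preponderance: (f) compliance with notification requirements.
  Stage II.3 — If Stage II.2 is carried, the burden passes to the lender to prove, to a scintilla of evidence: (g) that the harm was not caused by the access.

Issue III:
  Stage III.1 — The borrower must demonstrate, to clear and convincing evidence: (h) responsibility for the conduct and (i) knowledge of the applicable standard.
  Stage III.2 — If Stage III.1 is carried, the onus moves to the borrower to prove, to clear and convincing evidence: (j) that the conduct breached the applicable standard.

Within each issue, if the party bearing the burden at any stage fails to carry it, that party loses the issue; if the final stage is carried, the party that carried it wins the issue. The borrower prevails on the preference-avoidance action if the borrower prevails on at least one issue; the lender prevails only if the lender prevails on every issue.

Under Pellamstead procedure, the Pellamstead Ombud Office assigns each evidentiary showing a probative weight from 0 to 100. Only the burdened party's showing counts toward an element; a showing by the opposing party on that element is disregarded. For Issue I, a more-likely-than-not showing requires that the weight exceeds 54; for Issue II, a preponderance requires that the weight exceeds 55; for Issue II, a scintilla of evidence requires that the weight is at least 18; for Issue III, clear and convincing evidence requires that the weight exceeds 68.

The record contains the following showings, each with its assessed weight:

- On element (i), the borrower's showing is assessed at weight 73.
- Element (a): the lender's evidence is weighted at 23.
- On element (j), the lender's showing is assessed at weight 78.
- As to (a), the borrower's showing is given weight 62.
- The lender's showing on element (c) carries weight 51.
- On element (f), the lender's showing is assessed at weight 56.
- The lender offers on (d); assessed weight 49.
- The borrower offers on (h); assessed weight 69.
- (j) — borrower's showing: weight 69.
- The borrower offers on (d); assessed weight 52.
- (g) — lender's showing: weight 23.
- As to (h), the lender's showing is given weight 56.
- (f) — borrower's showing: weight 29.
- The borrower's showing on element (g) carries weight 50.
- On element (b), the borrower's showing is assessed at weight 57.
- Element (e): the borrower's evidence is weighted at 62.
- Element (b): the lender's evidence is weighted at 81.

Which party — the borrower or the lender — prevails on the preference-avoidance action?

borrower

— Issue I —
Stage I.1 — burden on borrower; standard: a more-likely-than-not showing (weight exceeds 54).
    (a): 62 (lender's 23 disregarded) > 54 [met]
    (b): 57 (lender's 81 disregarded) > 54 [met]
  All elements met. The burden passes to the lender.
Stage I.2 — burden on lender; standard: a more-likely-than-not showing (weight exceeds 54).
    (c): 51 ≤ 54 [not met]
    (d): 49 (borrower's 52 disregarded) ≤ 54 [not met]
  Stage I.2 not carried; the lender fails its burden.
The borrower prevails on this issue.
— Issue II —
Stage II.1 — burden on borrower; standard: a preponderance (weight exceeds 55).
    (e): 62 > 55 [met]
  Stage II.1 is satisfied; the onus moves to the lender.
Stage II.2 — burden on lender; standard: a preponderance (weight exceeds 55).
    (f): 56 (borrower's 29 disregarded) > 55 [met]
  All elements met. The lender retains the burden for Stage II.3.
Stage II.3 — burden on lender; standard: a scintilla of evidence (weight is at least 18).
    (g): 23 (borrower's 50 disregarded) ≥ 18 [met]
  Stage II.3 carried; the final stage is satisfied.
With every stage satisfied, the lender prevails on this issue.
— Issue III —
Stage III.1 — burden on borrower; standard: clear and convincing evidence (weight exceeds 68).
    (h): 69 (lender's 56 disregarded) > 68 [met]
    (i): 73 > 68 [met]
  Stage III.1 is satisfied; the borrower continues to bear the burden.
Stage III.2 — burden on borrower; standard: clear and convincing evidence (weight exceeds 68).
    (j): 69 (lender's 78 disregarded) > 68 [met]
  All elements met at the final stage.
With every stage satisfied, the borrower prevails on this issue.
Per-issue: Issue I → borrower; Issue II → lender; Issue III → borrower. The borrower must prevail on at least one issue; overall, the borrower prevails.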